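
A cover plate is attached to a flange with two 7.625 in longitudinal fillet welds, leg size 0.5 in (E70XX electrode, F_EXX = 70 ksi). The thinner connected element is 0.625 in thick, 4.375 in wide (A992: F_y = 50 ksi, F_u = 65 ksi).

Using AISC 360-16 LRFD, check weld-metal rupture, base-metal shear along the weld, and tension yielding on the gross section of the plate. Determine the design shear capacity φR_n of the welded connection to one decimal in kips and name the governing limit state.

Weld metal: throat = 0.707×0.5 = 0.3535 in, L = 2×7.625 = 15.25 in. φR_n = 0.75 × 0.6 × 70 × 0.3535 × 15.25 = 169.8 kips.
Base metal shear (0.625 in plate): yield φR_n = 1.0×0.6×50×0.625×15.25 = 285.9 kips; rupture φR_n = 0.75×0.6×65×0.625×15.25 = 278.8 kips; take 278.8 kips (rupture).
Tension yield (gross): A_g = 4.375×0.625 = 2.7344 in². φR_n = 0.90 × 50 × 2.7344 = 123.0 kips.
Governing: min(169.8, 278.8, 123.0) = 123.0 kips → gross-section yield.

123.0 kips (gross-section yield governs)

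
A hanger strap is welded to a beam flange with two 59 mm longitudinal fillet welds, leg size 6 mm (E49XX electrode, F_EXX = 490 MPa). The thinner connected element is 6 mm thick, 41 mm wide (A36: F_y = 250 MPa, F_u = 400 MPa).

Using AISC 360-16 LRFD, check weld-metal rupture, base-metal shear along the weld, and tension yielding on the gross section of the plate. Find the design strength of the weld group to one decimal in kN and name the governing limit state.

Weld metal: throat = 0.707×6 = 4.242 mm, L = 2×59 = 118 mm. φR_n = 0.75 × 0.6 × 490 × 4.242 × 118 = 110.4 kN.
Base metal shear (6 mm plate): yield φR_n = 1.0×0.6×250×6×118 = 106.2 kN; rupture φR_n = 0.75×0.6×400×6×118 = 127.4 kN; take 106.2 kN (yield).
Tension yield (gross): A_g = 41×6 = 246 mm². φR_n = 0.90 × 250 × 246 = 55.4 kN.
Governing: min(110.4, 106.2, 55.4) = 55.4 kN → gross-section yield.

55.4 kN (gross-section yield governs)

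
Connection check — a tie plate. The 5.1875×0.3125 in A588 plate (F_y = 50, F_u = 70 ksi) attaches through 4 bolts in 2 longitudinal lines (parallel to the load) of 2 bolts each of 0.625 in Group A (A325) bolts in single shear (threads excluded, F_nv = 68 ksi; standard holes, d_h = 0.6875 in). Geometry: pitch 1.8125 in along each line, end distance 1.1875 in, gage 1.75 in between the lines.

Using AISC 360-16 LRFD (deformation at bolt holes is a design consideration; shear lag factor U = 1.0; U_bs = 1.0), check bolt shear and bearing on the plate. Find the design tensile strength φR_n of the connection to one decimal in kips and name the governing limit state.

Bolt shear: A_b = π(0.625)²/4 = 0.3068 in². φR_n = 0.75 × 68 × 0.3068 × 4 × 1 = 62.6 kips.
Bearing (0.3125 in plate, F_u = 70 ksi): end bolts L_c = 1.1875 − 0.6875/2 = 0.84375, R_n = min(1.2×0.84375×0.3125×70, 2.4×0.625×0.3125×70) = 22.148 kips/bolt; interior L_c = 1.8125 − 0.6875 = 1.125, R_n = 29.531 kips/bolt. φR_n = 0.75 × (2×22.148 + 2×29.531) = 77.5 kips.
Governing: min(62.6, 77.5) = 62.6 kips → bolt shear.

62.6 kips (bolt shear governs)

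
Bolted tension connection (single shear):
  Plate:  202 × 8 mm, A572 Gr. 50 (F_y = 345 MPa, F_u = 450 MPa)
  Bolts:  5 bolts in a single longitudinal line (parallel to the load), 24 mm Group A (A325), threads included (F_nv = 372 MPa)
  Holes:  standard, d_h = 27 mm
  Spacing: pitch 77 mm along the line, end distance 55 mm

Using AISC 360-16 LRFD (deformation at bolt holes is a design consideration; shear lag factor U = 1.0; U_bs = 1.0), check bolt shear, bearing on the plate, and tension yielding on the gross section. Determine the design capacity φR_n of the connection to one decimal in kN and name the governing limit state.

501.8 kN (gross-section yield governs)

Bolt shear: A_b = π(24)²/4 = 452.39 mm². φR_n = 0.75 × 372 × 452.39 × 5 × 1 = 631.1 kN.
Bearing (8 mm plate, F_u = 450 MPa): end bolts L_c = 55 − 27/2 = 41.5, R_n = min(1.2×41.5×8×450, 2.4×24×8×450) = 179.28 kN/bolt; interior L_c = 77 − 27 = 50, R_n = 207.36 kN/bolt. φR_n = 0.75 × (1×179.28 + 4×207.36) = 756.5 kN.
Tension yield (gross): A_g = 202×8 = 1616 mm². φR_n = 0.90 × 345 × 1616 = 501.8 kN.
Governing: min(631.1, 756.5, 501.8) = 501.8 kN → gross-section yield.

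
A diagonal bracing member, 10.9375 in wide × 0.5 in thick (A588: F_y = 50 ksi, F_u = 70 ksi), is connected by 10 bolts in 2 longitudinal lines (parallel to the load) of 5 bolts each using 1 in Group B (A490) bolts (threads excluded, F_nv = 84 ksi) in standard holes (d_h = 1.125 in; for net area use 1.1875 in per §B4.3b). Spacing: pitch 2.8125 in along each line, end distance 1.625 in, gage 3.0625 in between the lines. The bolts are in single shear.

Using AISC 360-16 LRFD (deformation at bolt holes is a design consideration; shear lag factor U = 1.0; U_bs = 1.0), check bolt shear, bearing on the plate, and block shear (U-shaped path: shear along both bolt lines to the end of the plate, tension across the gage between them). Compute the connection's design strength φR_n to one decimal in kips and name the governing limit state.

Bolt shear: A_b = π(1)²/4 = 0.7854 in². φR_n = 0.75 × 84 × 0.7854 × 10 × 1 = 494.8 kips.
Bearing (0.5 in plate, F_u = 70 ksi): end bolts L_c = 1.625 − 1.125/2 = 1.0625, R_n = min(1.2×1.0625×0.5×70, 2.4×1×0.5×70) = 44.625 kips/bolt; interior L_c = 2.8125 − 1.125 = 1.6875, R_n = 70.875 kips/bolt. φR_n = 0.75 × (2×44.625 + 8×70.875) = 492.2 kips.
Block shear: shear path 2×[1.625+4×2.8125] = 2×12.875 in, A_gv = 12.875, A_nv = 2×(12.875 − 4.5×1.1875)×0.5 = 7.5313 in²; tension across gage: (3.0625 − 1×1.1875)×0.5 = 0.9375 in². R_n = min(0.6×70×7.5313, 0.6×50×12.875) + 1.0×70×0.9375 = min(316.31, 386.25) + 65.625 = 381.94 kips. φR_n = 0.75 × 381.94 = 286.5 kips.
Governing: min(494.8, 492.2, 286.5) = 286.5 kips → block shear.

286.5 kips (block shear governs)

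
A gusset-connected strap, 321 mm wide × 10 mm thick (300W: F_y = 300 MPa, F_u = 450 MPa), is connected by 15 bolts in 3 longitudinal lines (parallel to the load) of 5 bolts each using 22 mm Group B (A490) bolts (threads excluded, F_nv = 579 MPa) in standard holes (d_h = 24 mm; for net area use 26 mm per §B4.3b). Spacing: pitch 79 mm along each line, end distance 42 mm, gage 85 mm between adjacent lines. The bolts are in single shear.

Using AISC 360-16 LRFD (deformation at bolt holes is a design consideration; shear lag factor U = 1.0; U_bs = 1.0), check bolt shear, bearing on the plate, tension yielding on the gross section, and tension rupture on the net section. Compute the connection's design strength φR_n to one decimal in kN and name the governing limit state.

820.1 kN (net-section rupture governs)

Bolt shear: A_b = π(22)²/4 = 380.13 mm². φR_n = 0.75 × 579 × 380.13 × 15 × 1 = 2476.1 kN.
Bearing (10 mm plate, F_u = 450 MPa): end bolts L_c = 42 − 24/2 = 30, R_n = min(1.2×30×10×450, 2.4×22×10×450) = 162 kN/bolt; interior L_c = 79 − 24 = 55, R_n = 237.6 kN/bolt. φR_n = 0.75 × (3×162 + 12×237.6) = 2502.9 kN.
Tension yield (gross): A_g = 321×10 = 3210 mm². φR_n = 0.90 × 300 × 3210 = 866.7 kN.
Tension rupture (net): A_n = (321 − 3×26)×10 = 2430 mm² (U = 1.0, A_e = A_n). φR_n = 0.75 × 450 × 2430 = 820.1 kN.
Governing: min(2476.1, 2502.9, 866.7, 820.1) = 820.1 kN → net-section rupture.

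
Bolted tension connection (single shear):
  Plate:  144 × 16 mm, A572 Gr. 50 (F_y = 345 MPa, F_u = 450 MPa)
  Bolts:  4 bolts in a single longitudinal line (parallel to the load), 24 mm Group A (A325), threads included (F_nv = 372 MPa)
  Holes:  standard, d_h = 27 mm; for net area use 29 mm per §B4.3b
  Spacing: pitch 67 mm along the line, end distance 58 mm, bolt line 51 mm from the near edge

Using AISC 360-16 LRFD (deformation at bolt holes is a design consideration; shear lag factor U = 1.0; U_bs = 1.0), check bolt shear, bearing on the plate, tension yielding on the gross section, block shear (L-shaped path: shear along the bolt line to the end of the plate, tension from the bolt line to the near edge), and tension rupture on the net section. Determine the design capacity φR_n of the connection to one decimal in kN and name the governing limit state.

Bolt shear: A_b = π(24)²/4 = 452.39 mm². φR_n = 0.75 × 372 × 452.39 × 4 × 1 = 504.9 kN.
Bearing (16 mm plate, F_u = 450 MPa): end bolts L_c = 58 − 27/2 = 44.5, R_n = min(1.2×44.5×16×450, 2.4×24×16×450) = 384.48 kN/bolt; interior L_c = 67 − 27 = 40, R_n = 345.6 kN/bolt. φR_n = 0.75 × (1×384.48 + 3×345.6) = 1066.0 kN.
Tension yield (gross): A_g = 144×16 = 2304 mm². φR_n = 0.90 × 345 × 2304 = 715.4 kN.
Block shear: shear path 1×[58+3×67] = 1×259 mm, A_gv = 4144, A_nv = 1×(259 − 3.5×29)×16 = 2520 mm²; tension to near edge: (51 − 0.5×29)×16 = 584 mm². R_n = min(0.6×450×2520, 0.6×345×4144) + 1.0×450×584 = min(680.4, 857.81) + 262.8 = 943.2 kN. φR_n = 0.75 × 943.2 = 707.4 kN.
Tension rupture (net): A_n = (144 − 1×29)×16 = 1840 mm² (U = 1.0, A_e = A_n). φR_n = 0.75 × 450 × 1840 = 621.0 kN.
Governing: min(504.9, 1066.0, 715.4, 707.4, 621.0) = 504.9 kN → bolt shear.

504.9 kN (bolt shear governs)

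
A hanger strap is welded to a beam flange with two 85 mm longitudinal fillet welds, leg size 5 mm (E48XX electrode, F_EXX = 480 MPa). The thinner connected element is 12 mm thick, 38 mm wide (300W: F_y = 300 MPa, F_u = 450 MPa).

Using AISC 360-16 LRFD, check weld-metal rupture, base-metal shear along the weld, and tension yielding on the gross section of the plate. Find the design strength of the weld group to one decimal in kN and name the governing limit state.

123.1 kN (gross-section yield governs)

Weld metal: throat = 0.707×5 = 3.535 mm, L = 2×85 = 170 mm. φR_n = 0.75 × 0.6 × 480 × 3.535 × 170 = 129.8 kN.
Base metal shear (12 mm plate): yield φR_n = 1.0×0.6×300×12×170 = 367.2 kN; rupture φR_n = 0.75×0.6×450×12×170 = 413.1 kN; take 367.2 kN (yield).
Tension yield (gross): A_g = 38×12 = 456 mm². φR_n = 0.90 × 300 × 456 = 123.1 kN.
Governing: min(129.8, 367.2, 123.1) = 123.1 kN → gross-section yield.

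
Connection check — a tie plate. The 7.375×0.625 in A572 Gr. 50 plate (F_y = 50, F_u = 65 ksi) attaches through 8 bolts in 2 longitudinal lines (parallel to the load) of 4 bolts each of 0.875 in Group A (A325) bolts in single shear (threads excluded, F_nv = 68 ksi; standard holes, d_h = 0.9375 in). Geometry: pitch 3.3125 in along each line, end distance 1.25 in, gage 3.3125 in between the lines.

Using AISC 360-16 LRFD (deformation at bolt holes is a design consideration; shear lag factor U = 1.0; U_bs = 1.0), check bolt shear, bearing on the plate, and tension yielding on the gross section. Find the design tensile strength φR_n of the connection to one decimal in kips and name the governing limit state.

207.4 kips (gross-section yield governs)

Bolt shear: A_b = π(0.875)²/4 = 0.60132 in². φR_n = 0.75 × 68 × 0.60132 × 8 × 1 = 245.3 kips.
Bearing (0.625 in plate, F_u = 65 ksi): end bolts L_c = 1.25 − 0.9375/2 = 0.78125, R_n = min(1.2×0.78125×0.625×65, 2.4×0.875×0.625×65) = 38.086 kips/bolt; interior L_c = 3.3125 − 0.9375 = 2.375, R_n = 85.313 kips/bolt. φR_n = 0.75 × (2×38.086 + 6×85.313) = 441.0 kips.
Tension yield (gross): A_g = 7.375×0.625 = 4.6094 in². φR_n = 0.90 × 50 × 4.6094 = 207.4 kips.
Governing: min(245.3, 441.0, 207.4) = 207.4 kips → gross-section yield.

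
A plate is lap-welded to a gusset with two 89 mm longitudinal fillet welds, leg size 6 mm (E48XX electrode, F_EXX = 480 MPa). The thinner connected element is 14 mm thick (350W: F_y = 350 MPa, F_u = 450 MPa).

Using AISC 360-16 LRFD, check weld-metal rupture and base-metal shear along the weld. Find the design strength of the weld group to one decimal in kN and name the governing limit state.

Weld metal: throat = 0.707×6 = 4.242 mm, L = 2×89 = 178 mm. φR_n = 0.75 × 0.6 × 480 × 4.242 × 178 = 163.1 kN.
Base metal shear (14 mm plate): yield φR_n = 1.0×0.6×350×14×178 = 523.3 kN; rupture φR_n = 0.75×0.6×450×14×178 = 504.6 kN; take 504.6 kN (rupture).
Governing: min(163.1, 504.6) = 163.1 kN → weld metal.

163.1 kN (weld metal governs)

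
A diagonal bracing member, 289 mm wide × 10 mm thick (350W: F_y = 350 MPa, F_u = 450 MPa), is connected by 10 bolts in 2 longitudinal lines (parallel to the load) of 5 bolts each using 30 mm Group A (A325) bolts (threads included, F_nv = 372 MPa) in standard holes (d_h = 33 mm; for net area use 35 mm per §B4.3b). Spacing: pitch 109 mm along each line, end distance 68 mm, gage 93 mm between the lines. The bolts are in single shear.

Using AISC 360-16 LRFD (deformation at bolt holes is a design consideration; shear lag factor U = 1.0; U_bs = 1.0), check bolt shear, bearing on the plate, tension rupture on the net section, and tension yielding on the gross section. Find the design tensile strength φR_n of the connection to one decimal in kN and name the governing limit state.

Bolt shear: A_b = π(30)²/4 = 706.86 mm². φR_n = 0.75 × 372 × 706.86 × 10 × 1 = 1972.1 kN.
Bearing (10 mm plate, F_u = 450 MPa): end bolts L_c = 68 − 33/2 = 51.5, R_n = min(1.2×51.5×10×450, 2.4×30×10×450) = 278.1 kN/bolt; interior L_c = 109 − 33 = 76, R_n = 324 kN/bolt. φR_n = 0.75 × (2×278.1 + 8×324) = 2361.2 kN.
Tension rupture (net): A_n = (289 − 2×35)×10 = 2190 mm² (U = 1.0, A_e = A_n). φR_n = 0.75 × 450 × 2190 = 739.1 kN.
Tension yield (gross): A_g = 289×10 = 2890 mm². φR_n = 0.90 × 350 × 2890 = 910.4 kN.
Governing: min(1972.1, 2361.2, 739.1, 910.4) = 739.1 kN → net-section rupture.

739.1 kN (net-section rupture governs)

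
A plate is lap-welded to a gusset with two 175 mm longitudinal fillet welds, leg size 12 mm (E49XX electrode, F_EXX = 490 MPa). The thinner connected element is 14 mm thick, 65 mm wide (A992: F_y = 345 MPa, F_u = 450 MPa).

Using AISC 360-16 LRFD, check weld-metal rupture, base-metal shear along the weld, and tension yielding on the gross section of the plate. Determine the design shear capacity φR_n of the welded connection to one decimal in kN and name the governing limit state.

282.6 kN (gross-section yield governs)

Weld metal: throat = 0.707×12 = 8.484 mm, L = 2×175 = 350 mm. φR_n = 0.75 × 0.6 × 490 × 8.484 × 350 = 654.8 kN.
Base metal shear (14 mm plate): yield φR_n = 1.0×0.6×345×14×350 = 1014.3 kN; rupture φR_n = 0.75×0.6×450×14×350 = 992.3 kN; take 992.3 kN (rupture).
Tension yield (gross): A_g = 65×14 = 910 mm². φR_n = 0.90 × 345 × 910 = 282.6 kN.
Governing: min(654.8, 992.3, 282.6) = 282.6 kN → gross-section yield.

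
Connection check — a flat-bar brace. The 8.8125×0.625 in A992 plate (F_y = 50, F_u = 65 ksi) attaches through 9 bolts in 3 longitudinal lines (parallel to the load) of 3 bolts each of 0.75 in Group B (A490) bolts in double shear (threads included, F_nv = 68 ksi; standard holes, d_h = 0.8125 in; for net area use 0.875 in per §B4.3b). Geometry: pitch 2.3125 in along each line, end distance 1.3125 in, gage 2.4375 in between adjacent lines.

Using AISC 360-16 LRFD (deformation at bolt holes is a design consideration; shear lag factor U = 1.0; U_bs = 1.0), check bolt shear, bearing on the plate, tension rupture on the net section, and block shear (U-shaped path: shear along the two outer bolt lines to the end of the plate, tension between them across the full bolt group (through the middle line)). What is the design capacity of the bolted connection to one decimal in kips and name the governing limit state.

Bolt shear: A_b = π(0.75)²/4 = 0.44179 in². φR_n = 0.75 × 68 × 0.44179 × 9 × 2 = 405.6 kips.
Bearing (0.625 in plate, F_u = 65 ksi): end bolts L_c = 1.3125 − 0.8125/2 = 0.90625, R_n = min(1.2×0.90625×0.625×65, 2.4×0.75×0.625×65) = 44.18 kips/bolt; interior L_c = 2.3125 − 0.8125 = 1.5, R_n = 73.125 kips/bolt. φR_n = 0.75 × (3×44.18 + 6×73.125) = 428.5 kips.
Tension rupture (net): A_n = (8.8125 − 3×0.875)×0.625 = 3.8672 in² (U = 1.0, A_e = A_n). φR_n = 0.75 × 65 × 3.8672 = 188.5 kips.
Block shear: shear path 2×[1.3125+2×2.3125] = 2×5.9375 in, A_gv = 7.4219, A_nv = 2×(5.9375 − 2.5×0.875)×0.625 = 4.6875 in²; tension across gage: (4.875 − 2×0.875)×0.625 = 1.9531 in². R_n = min(0.6×65×4.6875, 0.6×50×7.4219) + 1.0×65×1.9531 = min(182.81, 222.66) + 126.95 = 309.76 kips. φR_n = 0.75 × 309.76 = 232.3 kips.
Governing: min(405.6, 428.5, 188.5, 232.3) = 188.5 kips → net-section rupture.

188.5 kips (net-section rupture governs)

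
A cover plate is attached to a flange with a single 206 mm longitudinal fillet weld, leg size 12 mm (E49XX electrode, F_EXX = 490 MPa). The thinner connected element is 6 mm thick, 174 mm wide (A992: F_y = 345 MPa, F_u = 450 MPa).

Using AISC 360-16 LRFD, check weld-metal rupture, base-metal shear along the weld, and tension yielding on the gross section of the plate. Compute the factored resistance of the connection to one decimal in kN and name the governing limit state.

Weld metal: throat = 0.707×12 = 8.484 mm, L = 206 mm. φR_n = 0.75 × 0.6 × 490 × 8.484 × 206 = 385.4 kN.
Base metal shear (6 mm plate): yield φR_n = 1.0×0.6×345×6×206 = 255.9 kN; rupture φR_n = 0.75×0.6×450×6×206 = 250.3 kN; take 250.3 kN (rupture).
Tension yield (gross): A_g = 174×6 = 1044 mm². φR_n = 0.90 × 345 × 1044 = 324.2 kN.
Governing: min(385.4, 250.3, 324.2) = 250.3 kN → base-metal shear.

250.3 kN (base-metal shear governs)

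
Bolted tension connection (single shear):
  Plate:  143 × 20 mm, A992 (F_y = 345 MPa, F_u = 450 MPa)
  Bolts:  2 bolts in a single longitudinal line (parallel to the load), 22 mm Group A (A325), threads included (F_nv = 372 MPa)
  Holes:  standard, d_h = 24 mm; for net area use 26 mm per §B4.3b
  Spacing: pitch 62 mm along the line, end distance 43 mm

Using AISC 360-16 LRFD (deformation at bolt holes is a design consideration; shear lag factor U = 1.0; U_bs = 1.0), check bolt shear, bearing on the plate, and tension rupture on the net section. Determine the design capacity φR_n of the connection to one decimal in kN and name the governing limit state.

212.1 kN (bolt shear governs)

Bolt shear: A_b = π(22)²/4 = 380.13 mm². φR_n = 0.75 × 372 × 380.13 × 2 × 1 = 212.1 kN.
Bearing (20 mm plate, F_u = 450 MPa): end bolts L_c = 43 − 24/2 = 31, R_n = min(1.2×31×20×450, 2.4×22×20×450) = 334.8 kN/bolt; interior L_c = 62 − 24 = 38, R_n = 410.4 kN/bolt. φR_n = 0.75 × (1×334.8 + 1×410.4) = 558.9 kN.
Tension rupture (net): A_n = (143 − 1×26)×20 = 2340 mm² (U = 1.0, A_e = A_n). φR_n = 0.75 × 450 × 2340 = 789.8 kN.
Governing: min(212.1, 558.9, 789.8) = 212.1 kN → bolt shear.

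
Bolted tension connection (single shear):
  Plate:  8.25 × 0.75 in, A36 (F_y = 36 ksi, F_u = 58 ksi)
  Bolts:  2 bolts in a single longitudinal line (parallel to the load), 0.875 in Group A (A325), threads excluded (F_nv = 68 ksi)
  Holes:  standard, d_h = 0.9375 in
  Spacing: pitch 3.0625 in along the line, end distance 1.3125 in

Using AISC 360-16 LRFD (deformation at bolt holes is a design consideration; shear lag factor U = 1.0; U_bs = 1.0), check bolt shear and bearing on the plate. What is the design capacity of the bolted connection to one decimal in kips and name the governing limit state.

61.3 kips (bolt shear governs)

Bolt shear: A_b = π(0.875)²/4 = 0.60132 in². φR_n = 0.75 × 68 × 0.60132 × 2 × 1 = 61.3 kips.
Bearing (0.75 in plate, F_u = 58 ksi): end bolts L_c = 1.3125 − 0.9375/2 = 0.84375, R_n = min(1.2×0.84375×0.75×58, 2.4×0.875×0.75×58) = 44.044 kips/bolt; interior L_c = 3.0625 − 0.9375 = 2.125, R_n = 91.35 kips/bolt. φR_n = 0.75 × (1×44.044 + 1×91.35) = 101.5 kips.
Governing: min(61.3, 101.5) = 61.3 kips → bolt shear.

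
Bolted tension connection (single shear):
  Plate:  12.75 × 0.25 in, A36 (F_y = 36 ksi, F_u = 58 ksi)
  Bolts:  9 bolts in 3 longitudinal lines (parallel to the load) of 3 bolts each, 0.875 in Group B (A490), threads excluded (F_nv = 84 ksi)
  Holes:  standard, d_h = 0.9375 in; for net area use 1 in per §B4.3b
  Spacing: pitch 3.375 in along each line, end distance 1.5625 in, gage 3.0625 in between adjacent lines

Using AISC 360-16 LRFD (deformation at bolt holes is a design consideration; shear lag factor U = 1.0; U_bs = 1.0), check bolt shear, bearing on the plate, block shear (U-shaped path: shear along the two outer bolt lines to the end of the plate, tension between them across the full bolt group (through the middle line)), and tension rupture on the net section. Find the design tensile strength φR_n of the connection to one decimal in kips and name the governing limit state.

Bolt shear: A_b = π(0.875)²/4 = 0.60132 in². φR_n = 0.75 × 84 × 0.60132 × 9 × 1 = 340.9 kips.
Bearing (0.25 in plate, F_u = 58 ksi): end bolts L_c = 1.5625 − 0.9375/2 = 1.09375, R_n = min(1.2×1.09375×0.25×58, 2.4×0.875×0.25×58) = 19.031 kips/bolt; interior L_c = 3.375 − 0.9375 = 2.4375, R_n = 30.45 kips/bolt. φR_n = 0.75 × (3×19.031 + 6×30.45) = 179.8 kips.
Block shear: shear path 2×[1.5625+2×3.375] = 2×8.3125 in, A_gv = 4.1563, A_nv = 2×(8.3125 − 2.5×1)×0.25 = 2.9063 in²; tension across gage: (6.125 − 2×1)×0.25 = 1.0313 in². R_n = min(0.6×58×2.9063, 0.6×36×4.1563) + 1.0×58×1.0313 = min(101.14, 89.776) + 59.815 = 149.59 kips. φR_n = 0.75 × 149.59 = 112.2 kips.
Tension rupture (net): A_n = (12.75 − 3×1)×0.25 = 2.4375 in² (U = 1.0, A_e = A_n). φR_n = 0.75 × 58 × 2.4375 = 106.0 kips.
Governing: min(340.9, 179.8, 112.2, 106.0) = 106.0 kips → net-section rupture.

106.0 kips (net-section rupture governs)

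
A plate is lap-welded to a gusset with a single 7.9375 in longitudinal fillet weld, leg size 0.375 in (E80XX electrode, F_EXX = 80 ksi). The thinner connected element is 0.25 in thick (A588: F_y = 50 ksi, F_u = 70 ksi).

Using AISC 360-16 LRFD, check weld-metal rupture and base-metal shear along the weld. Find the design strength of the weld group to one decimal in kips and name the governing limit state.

59.5 kips (base-metal shear governs)

Weld metal: throat = 0.707×0.375 = 0.26513 in, L = 7.9375 in. φR_n = 0.75 × 0.6 × 80 × 0.26513 × 7.9375 = 75.8 kips.
Base metal shear (0.25 in plate): yield φR_n = 1.0×0.6×50×0.25×7.9375 = 59.5 kips; rupture φR_n = 0.75×0.6×70×0.25×7.9375 = 62.5 kips; take 59.5 kips (yield).
Governing: min(75.8, 59.5) = 59.5 kips → base-metal shear.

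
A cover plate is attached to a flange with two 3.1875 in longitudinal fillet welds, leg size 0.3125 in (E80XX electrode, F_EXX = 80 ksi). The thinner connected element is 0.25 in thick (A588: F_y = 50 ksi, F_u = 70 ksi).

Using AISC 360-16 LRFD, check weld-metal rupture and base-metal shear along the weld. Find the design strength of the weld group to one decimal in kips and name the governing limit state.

47.8 kips (base-metal shear governs)

Weld metal: throat = 0.707×0.3125 = 0.22094 in, L = 2×3.1875 = 6.375 in. φR_n = 0.75 × 0.6 × 80 × 0.22094 × 6.375 = 50.7 kips.
Base metal shear (0.25 in plate): yield φR_n = 1.0×0.6×50×0.25×6.375 = 47.8 kips; rupture φR_n = 0.75×0.6×70×0.25×6.375 = 50.2 kips; take 47.8 kips (yield).
Governing: min(50.7, 47.8) = 47.8 kips → base-metal shear.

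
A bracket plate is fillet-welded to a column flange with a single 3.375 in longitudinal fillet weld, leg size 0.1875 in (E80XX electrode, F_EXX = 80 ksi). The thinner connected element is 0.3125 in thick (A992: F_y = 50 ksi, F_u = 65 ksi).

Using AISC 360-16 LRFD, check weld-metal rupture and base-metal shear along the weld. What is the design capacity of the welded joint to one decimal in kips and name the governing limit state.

Weld metal: throat = 0.707×0.1875 = 0.13256 in, L = 3.375 in. φR_n = 0.75 × 0.6 × 80 × 0.13256 × 3.375 = 16.1 kips.
Base metal shear (0.3125 in plate): yield φR_n = 1.0×0.6×50×0.3125×3.375 = 31.6 kips; rupture φR_n = 0.75×0.6×65×0.3125×3.375 = 30.8 kips; take 30.8 kips (rupture).
Governing: min(16.1, 30.8) = 16.1 kips → weld metal.

16.1 kips (weld metal governs)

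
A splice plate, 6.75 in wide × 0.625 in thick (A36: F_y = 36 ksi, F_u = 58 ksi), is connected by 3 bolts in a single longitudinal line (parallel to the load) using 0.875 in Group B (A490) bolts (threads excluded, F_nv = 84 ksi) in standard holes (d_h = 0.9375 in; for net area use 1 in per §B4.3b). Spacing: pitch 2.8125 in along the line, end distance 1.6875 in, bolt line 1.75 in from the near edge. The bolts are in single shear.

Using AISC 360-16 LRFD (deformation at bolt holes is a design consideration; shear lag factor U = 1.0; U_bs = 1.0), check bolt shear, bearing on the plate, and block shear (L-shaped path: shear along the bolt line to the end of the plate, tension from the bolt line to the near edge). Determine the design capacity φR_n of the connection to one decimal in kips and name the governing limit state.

Bolt shear: A_b = π(0.875)²/4 = 0.60132 in². φR_n = 0.75 × 84 × 0.60132 × 3 × 1 = 113.6 kips.
Bearing (0.625 in plate, F_u = 58 ksi): end bolts L_c = 1.6875 − 0.9375/2 = 1.21875, R_n = min(1.2×1.21875×0.625×58, 2.4×0.875×0.625×58) = 53.016 kips/bolt; interior L_c = 2.8125 − 0.9375 = 1.875, R_n = 76.125 kips/bolt. φR_n = 0.75 × (1×53.016 + 2×76.125) = 153.9 kips.
Block shear: shear path 1×[1.6875+2×2.8125] = 1×7.3125 in, A_gv = 4.5703, A_nv = 1×(7.3125 − 2.5×1)×0.625 = 3.0078 in²; tension to near edge: (1.75 − 0.5×1)×0.625 = 0.78125 in². R_n = min(0.6×58×3.0078, 0.6×36×4.5703) + 1.0×58×0.78125 = min(104.67, 98.718) + 45.313 = 144.03 kips. φR_n = 0.75 × 144.03 = 108.0 kips.
Governing: min(113.6, 153.9, 108.0) = 108.0 kips → block shear.

108.0 kips (block shear governs)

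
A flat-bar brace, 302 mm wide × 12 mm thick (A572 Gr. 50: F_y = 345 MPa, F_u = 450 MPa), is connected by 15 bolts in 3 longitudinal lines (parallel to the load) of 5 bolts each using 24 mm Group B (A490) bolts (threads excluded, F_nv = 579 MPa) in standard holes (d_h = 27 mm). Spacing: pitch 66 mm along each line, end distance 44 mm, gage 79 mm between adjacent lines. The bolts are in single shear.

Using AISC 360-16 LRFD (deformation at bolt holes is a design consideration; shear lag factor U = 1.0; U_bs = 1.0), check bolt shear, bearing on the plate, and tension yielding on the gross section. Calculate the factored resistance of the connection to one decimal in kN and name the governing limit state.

1125.3 kN (gross-section yield governs)

Bolt shear: A_b = π(24)²/4 = 452.39 mm². φR_n = 0.75 × 579 × 452.39 × 15 × 1 = 2946.8 kN.
Bearing (12 mm plate, F_u = 450 MPa): end bolts L_c = 44 − 27/2 = 30.5, R_n = min(1.2×30.5×12×450, 2.4×24×12×450) = 197.64 kN/bolt; interior L_c = 66 − 27 = 39, R_n = 252.72 kN/bolt. φR_n = 0.75 × (3×197.64 + 12×252.72) = 2719.2 kN.
Tension yield (gross): A_g = 302×12 = 3624 mm². φR_n = 0.90 × 345 × 3624 = 1125.3 kN.
Governing: min(2946.8, 2719.2, 1125.3) = 1125.3 kN → gross-section yield.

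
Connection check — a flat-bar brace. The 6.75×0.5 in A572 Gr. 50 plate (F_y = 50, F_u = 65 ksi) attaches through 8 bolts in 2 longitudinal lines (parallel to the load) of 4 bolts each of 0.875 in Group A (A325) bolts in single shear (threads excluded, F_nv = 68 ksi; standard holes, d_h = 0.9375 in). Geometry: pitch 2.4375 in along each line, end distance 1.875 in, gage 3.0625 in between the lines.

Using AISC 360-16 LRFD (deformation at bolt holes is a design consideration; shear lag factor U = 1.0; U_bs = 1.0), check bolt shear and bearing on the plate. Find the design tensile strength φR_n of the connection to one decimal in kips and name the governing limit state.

245.3 kips (bolt shear governs)

Bolt shear: A_b = π(0.875)²/4 = 0.60132 in². φR_n = 0.75 × 68 × 0.60132 × 8 × 1 = 245.3 kips.
Bearing (0.5 in plate, F_u = 65 ksi): end bolts L_c = 1.875 − 0.9375/2 = 1.40625, R_n = min(1.2×1.40625×0.5×65, 2.4×0.875×0.5×65) = 54.844 kips/bolt; interior L_c = 2.4375 − 0.9375 = 1.5, R_n = 58.5 kips/bolt. φR_n = 0.75 × (2×54.844 + 6×58.5) = 345.5 kips.
Governing: min(245.3, 345.5) = 245.3 kips → bolt shear.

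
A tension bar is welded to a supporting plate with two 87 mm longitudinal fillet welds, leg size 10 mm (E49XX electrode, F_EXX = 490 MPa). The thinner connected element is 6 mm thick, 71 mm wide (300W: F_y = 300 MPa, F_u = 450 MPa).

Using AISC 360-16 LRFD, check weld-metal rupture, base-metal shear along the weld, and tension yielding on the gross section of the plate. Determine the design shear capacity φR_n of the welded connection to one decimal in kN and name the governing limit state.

115.0 kN (gross-section yield governs)

Weld metal: throat = 0.707×10 = 7.07 mm, L = 2×87 = 174 mm. φR_n = 0.75 × 0.6 × 490 × 7.07 × 174 = 271.3 kN.
Base metal shear (6 mm plate): yield φR_n = 1.0×0.6×300×6×174 = 187.9 kN; rupture φR_n = 0.75×0.6×450×6×174 = 211.4 kN; take 187.9 kN (yield).
Tension yield (gross): A_g = 71×6 = 426 mm². φR_n = 0.90 × 300 × 426 = 115.0 kN.
Governing: min(271.3, 187.9, 115.0) = 115.0 kN → gross-section yield.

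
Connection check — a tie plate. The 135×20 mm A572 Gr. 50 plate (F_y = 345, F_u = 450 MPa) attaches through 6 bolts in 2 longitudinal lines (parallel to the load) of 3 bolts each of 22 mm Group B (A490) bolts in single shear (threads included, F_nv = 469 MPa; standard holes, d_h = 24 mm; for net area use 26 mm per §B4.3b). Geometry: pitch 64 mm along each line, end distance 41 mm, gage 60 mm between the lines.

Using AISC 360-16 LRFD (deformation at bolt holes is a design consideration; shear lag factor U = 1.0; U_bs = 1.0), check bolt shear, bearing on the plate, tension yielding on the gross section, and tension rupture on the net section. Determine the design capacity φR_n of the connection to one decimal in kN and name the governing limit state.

Bolt shear: A_b = π(22)²/4 = 380.13 mm². φR_n = 0.75 × 469 × 380.13 × 6 × 1 = 802.3 kN.
Bearing (20 mm plate, F_u = 450 MPa): end bolts L_c = 41 − 24/2 = 29, R_n = min(1.2×29×20×450, 2.4×22×20×450) = 313.2 kN/bolt; interior L_c = 64 − 24 = 40, R_n = 432 kN/bolt. φR_n = 0.75 × (2×313.2 + 4×432) = 1765.8 kN.
Tension yield (gross): A_g = 135×20 = 2700 mm². φR_n = 0.90 × 345 × 2700 = 838.4 kN.
Tension rupture (net): A_n = (135 − 2×26)×20 = 1660 mm² (U = 1.0, A_e = A_n). φR_n = 0.75 × 450 × 1660 = 560.3 kN.
Governing: min(802.3, 1765.8, 838.4, 560.3) = 560.3 kN → net-section rupture.

560.3 kN (net-section rupture governs)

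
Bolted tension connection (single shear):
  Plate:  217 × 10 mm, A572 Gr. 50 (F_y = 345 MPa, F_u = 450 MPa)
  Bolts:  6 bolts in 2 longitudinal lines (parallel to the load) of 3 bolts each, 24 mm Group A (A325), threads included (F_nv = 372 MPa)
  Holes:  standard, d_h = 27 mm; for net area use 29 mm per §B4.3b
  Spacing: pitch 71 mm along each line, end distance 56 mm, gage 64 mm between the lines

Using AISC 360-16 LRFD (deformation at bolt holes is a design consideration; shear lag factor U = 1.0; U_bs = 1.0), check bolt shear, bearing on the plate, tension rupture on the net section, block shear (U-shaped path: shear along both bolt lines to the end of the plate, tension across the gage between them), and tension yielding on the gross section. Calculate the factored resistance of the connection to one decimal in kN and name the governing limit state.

536.6 kN (net-section rupture governs)

Bolt shear: A_b = π(24)²/4 = 452.39 mm². φR_n = 0.75 × 372 × 452.39 × 6 × 1 = 757.3 kN.
Bearing (10 mm plate, F_u = 450 MPa): end bolts L_c = 56 − 27/2 = 42.5, R_n = min(1.2×42.5×10×450, 2.4×24×10×450) = 229.5 kN/bolt; interior L_c = 71 − 27 = 44, R_n = 237.6 kN/bolt. φR_n = 0.75 × (2×229.5 + 4×237.6) = 1057.1 kN.
Tension rupture (net): A_n = (217 − 2×29)×10 = 1590 mm² (U = 1.0, A_e = A_n). φR_n = 0.75 × 450 × 1590 = 536.6 kN.
Block shear: shear path 2×[56+2×71] = 2×198 mm, A_gv = 3960, A_nv = 2×(198 − 2.5×29)×10 = 2510 mm²; tension across gage: (64 − 1×29)×10 = 350 mm². R_n = min(0.6×450×2510, 0.6×345×3960) + 1.0×450×350 = min(677.7, 819.72) + 157.5 = 835.2 kN. φR_n = 0.75 × 835.2 = 626.4 kN.
Tension yield (gross): A_g = 217×10 = 2170 mm². φR_n = 0.90 × 345 × 2170 = 673.8 kN.
Governing: min(757.3, 1057.1, 536.6, 626.4, 673.8) = 536.6 kN → net-section rupture.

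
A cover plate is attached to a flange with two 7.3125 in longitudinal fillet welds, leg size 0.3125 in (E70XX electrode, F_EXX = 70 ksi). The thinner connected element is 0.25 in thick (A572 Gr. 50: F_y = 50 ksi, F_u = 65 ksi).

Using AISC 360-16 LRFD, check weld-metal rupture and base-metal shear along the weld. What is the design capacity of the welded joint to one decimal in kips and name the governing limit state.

Weld metal: throat = 0.707×0.3125 = 0.22094 in, L = 2×7.3125 = 14.625 in. φR_n = 0.75 × 0.6 × 70 × 0.22094 × 14.625 = 101.8 kips.
Base metal shear (0.25 in plate): yield φR_n = 1.0×0.6×50×0.25×14.625 = 109.7 kips; rupture φR_n = 0.75×0.6×65×0.25×14.625 = 106.9 kips; take 106.9 kips (rupture).
Governing: min(101.8, 106.9) = 101.8 kips → weld metal.

101.8 kips (weld metal governs)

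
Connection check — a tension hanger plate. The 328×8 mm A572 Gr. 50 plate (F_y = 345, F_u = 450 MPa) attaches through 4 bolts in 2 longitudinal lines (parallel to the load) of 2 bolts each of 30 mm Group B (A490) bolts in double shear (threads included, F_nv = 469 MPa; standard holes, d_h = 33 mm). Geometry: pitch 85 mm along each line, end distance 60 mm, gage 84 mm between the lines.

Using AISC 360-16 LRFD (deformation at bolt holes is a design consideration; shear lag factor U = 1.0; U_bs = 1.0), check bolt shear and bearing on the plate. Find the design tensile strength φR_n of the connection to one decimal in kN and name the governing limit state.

Bolt shear: A_b = π(30)²/4 = 706.86 mm². φR_n = 0.75 × 469 × 706.86 × 4 × 2 = 1989.1 kN.
Bearing (8 mm plate, F_u = 450 MPa): end bolts L_c = 60 − 33/2 = 43.5, R_n = min(1.2×43.5×8×450, 2.4×30×8×450) = 187.92 kN/bolt; interior L_c = 85 − 33 = 52, R_n = 224.64 kN/bolt. φR_n = 0.75 × (2×187.92 + 2×224.64) = 618.8 kN.
Governing: min(1989.1, 618.8) = 618.8 kN → bearing.

618.8 kN (bearing governs)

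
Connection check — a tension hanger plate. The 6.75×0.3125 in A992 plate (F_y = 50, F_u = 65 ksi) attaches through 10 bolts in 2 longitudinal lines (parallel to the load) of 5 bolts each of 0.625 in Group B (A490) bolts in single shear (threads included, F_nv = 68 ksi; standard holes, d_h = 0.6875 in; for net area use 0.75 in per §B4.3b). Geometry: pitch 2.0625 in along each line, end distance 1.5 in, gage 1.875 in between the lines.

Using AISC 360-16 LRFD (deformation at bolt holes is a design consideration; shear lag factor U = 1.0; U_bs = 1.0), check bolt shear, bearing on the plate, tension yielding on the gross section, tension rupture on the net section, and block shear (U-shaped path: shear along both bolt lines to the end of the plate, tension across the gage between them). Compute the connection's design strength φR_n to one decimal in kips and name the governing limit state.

Bolt shear: A_b = π(0.625)²/4 = 0.3068 in². φR_n = 0.75 × 68 × 0.3068 × 10 × 1 = 156.5 kips.
Bearing (0.3125 in plate, F_u = 65 ksi): end bolts L_c = 1.5 − 0.6875/2 = 1.15625, R_n = min(1.2×1.15625×0.3125×65, 2.4×0.625×0.3125×65) = 28.184 kips/bolt; interior L_c = 2.0625 − 0.6875 = 1.375, R_n = 30.469 kips/bolt. φR_n = 0.75 × (2×28.184 + 8×30.469) = 225.1 kips.
Tension yield (gross): A_g = 6.75×0.3125 = 2.1094 in². φR_n = 0.90 × 50 × 2.1094 = 94.9 kips.
Tension rupture (net): A_n = (6.75 − 2×0.75)×0.3125 = 1.6406 in² (U = 1.0, A_e = A_n). φR_n = 0.75 × 65 × 1.6406 = 80.0 kips.
Block shear: shear path 2×[1.5+4×2.0625] = 2×9.75 in, A_gv = 6.0938, A_nv = 2×(9.75 − 4.5×0.75)×0.3125 = 3.9844 in²; tension across gage: (1.875 − 1×0.75)×0.3125 = 0.35156 in². R_n = min(0.6×65×3.9844, 0.6×50×6.0938) + 1.0×65×0.35156 = min(155.39, 182.81) + 22.851 = 178.24 kips. φR_n = 0.75 × 178.24 = 133.7 kips.
Governing: min(156.5, 225.1, 94.9, 80.0, 133.7) = 80.0 kips → net-section rupture.

80.0 kips (net-section rupture governs)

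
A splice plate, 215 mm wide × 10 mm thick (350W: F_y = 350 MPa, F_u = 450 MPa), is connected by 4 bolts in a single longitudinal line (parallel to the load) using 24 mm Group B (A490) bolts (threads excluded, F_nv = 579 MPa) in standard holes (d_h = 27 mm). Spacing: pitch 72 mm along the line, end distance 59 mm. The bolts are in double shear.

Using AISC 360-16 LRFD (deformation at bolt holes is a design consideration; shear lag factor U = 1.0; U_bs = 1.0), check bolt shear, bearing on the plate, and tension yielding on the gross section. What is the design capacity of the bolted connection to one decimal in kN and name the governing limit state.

677.3 kN (gross-section yield governs)

Bolt shear: A_b = π(24)²/4 = 452.39 mm². φR_n = 0.75 × 579 × 452.39 × 4 × 2 = 1571.6 kN.
Bearing (10 mm plate, F_u = 450 MPa): end bolts L_c = 59 − 27/2 = 45.5, R_n = min(1.2×45.5×10×450, 2.4×24×10×450) = 245.7 kN/bolt; interior L_c = 72 − 27 = 45, R_n = 243 kN/bolt. φR_n = 0.75 × (1×245.7 + 3×243) = 731.0 kN.
Tension yield (gross): A_g = 215×10 = 2150 mm². φR_n = 0.90 × 350 × 2150 = 677.3 kN.
Governing: min(1571.6, 731.0, 677.3) = 677.3 kN → gross-section yield.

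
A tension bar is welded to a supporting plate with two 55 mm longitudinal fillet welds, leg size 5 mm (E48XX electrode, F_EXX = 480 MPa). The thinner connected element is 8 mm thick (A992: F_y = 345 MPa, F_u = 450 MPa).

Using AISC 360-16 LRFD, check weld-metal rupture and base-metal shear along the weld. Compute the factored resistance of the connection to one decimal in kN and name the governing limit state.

84.0 kN (weld metal governs)

Weld metal: throat = 0.707×5 = 3.535 mm, L = 2×55 = 110 mm. φR_n = 0.75 × 0.6 × 480 × 3.535 × 110 = 84.0 kN.
Base metal shear (8 mm plate): yield φR_n = 1.0×0.6×345×8×110 = 182.2 kN; rupture φR_n = 0.75×0.6×450×8×110 = 178.2 kN; take 178.2 kN (rupture).
Governing: min(84.0, 178.2) = 84.0 kN → weld metal.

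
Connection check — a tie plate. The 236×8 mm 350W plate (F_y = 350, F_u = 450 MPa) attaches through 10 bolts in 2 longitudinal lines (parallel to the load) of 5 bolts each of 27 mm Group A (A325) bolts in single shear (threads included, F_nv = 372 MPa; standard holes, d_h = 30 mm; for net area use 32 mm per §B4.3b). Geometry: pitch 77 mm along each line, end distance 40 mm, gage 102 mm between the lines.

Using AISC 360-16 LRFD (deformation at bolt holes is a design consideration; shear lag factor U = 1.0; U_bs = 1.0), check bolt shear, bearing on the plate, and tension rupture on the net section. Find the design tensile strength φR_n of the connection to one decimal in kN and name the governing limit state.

Bolt shear: A_b = π(27)²/4 = 572.56 mm². φR_n = 0.75 × 372 × 572.56 × 10 × 1 = 1597.4 kN.
Bearing (8 mm plate, F_u = 450 MPa): end bolts L_c = 40 − 30/2 = 25, R_n = min(1.2×25×8×450, 2.4×27×8×450) = 108 kN/bolt; interior L_c = 77 − 30 = 47, R_n = 203.04 kN/bolt. φR_n = 0.75 × (2×108 + 8×203.04) = 1380.2 kN.
Tension rupture (net): A_n = (236 − 2×32)×8 = 1376 mm² (U = 1.0, A_e = A_n). φR_n = 0.75 × 450 × 1376 = 464.4 kN.
Governing: min(1597.4, 1380.2, 464.4) = 464.4 kN → net-section rupture.

464.4 kN (net-section rupture governs)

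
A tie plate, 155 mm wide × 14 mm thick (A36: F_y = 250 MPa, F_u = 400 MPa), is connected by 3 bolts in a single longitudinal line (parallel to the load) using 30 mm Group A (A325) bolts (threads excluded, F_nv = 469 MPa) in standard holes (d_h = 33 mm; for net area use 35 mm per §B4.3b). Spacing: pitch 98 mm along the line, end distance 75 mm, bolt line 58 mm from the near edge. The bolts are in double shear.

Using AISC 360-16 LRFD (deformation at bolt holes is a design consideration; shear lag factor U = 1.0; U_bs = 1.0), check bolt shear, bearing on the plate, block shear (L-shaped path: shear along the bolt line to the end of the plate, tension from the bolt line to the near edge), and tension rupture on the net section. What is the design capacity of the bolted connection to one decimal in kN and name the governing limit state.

Bolt shear: A_b = π(30)²/4 = 706.86 mm². φR_n = 0.75 × 469 × 706.86 × 3 × 2 = 1491.8 kN.
Bearing (14 mm plate, F_u = 400 MPa): end bolts L_c = 75 − 33/2 = 58.5, R_n = min(1.2×58.5×14×400, 2.4×30×14×400) = 393.12 kN/bolt; interior L_c = 98 − 33 = 65, R_n = 403.2 kN/bolt. φR_n = 0.75 × (1×393.12 + 2×403.2) = 899.6 kN.
Block shear: shear path 1×[75+2×98] = 1×271 mm, A_gv = 3794, A_nv = 1×(271 − 2.5×35)×14 = 2569 mm²; tension to near edge: (58 − 0.5×35)×14 = 567 mm². R_n = min(0.6×400×2569, 0.6×250×3794) + 1.0×400×567 = min(616.56, 569.1) + 226.8 = 795.9 kN. φR_n = 0.75 × 795.9 = 596.9 kN.
Tension rupture (net): A_n = (155 − 1×35)×14 = 1680 mm² (U = 1.0, A_e = A_n). φR_n = 0.75 × 400 × 1680 = 504.0 kN.
Governing: min(1491.8, 899.6, 596.9, 504.0) = 504.0 kN → net-section rupture.

504.0 kN (net-section rupture governs)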